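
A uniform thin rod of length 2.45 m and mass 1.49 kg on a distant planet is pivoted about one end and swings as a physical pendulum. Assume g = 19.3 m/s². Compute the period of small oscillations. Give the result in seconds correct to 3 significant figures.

1.83 s

For a physical pendulum T = 2π√(I/(mgd)), with d = 1.225 m from pivot to centre of mass.
I_cm = mL²/12 = 1.49 × 2.45²/12 = 0.7453 kg·m²; I = I_cm + md² = 0.7453 + 1.49 × 1.225² = 2.981 kg·m².
T = 2π√(2.981/(1.49 × 19.3 × 1.225)) = 1.83 s.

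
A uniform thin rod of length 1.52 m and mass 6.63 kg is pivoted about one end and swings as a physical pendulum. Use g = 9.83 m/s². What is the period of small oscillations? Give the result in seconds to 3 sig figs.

For a physical pendulum T = 2π√(I/(mgd)), with d = 0.7600 m from pivot to centre of mass.
I_cm = mL²/12 = 6.63 × 1.52²/12 = 1.276 kg·m²; I = I_cm + md² = 1.276 + 6.63 × 0.7600² = 5.106 kg·m².
T = 2π√(5.106/(6.63 × 9.83 × 0.7600)) = 2.02 s.

2.02 s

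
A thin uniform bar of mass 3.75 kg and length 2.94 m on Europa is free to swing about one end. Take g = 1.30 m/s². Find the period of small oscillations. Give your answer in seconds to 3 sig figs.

For a physical pendulum T = 2π√(I/(mgd)), with d = 1.470 m from pivot to centre of mass.
I_cm = mL²/12 = 3.75 × 2.94²/12 = 2.701 kg·m²; I = I_cm + md² = 2.701 + 3.75 × 1.470² = 10.80 kg·m².
T = 2π√(10.80/(3.75 × 1.30 × 1.470)) = 7.72 s.

7.72 s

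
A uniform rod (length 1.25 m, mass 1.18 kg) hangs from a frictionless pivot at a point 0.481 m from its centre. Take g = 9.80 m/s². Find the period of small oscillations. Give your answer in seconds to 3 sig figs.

1.74 s

For a physical pendulum T = 2π√(I/(mgd)), with d = 0.4810 m from pivot to centre of mass.
I_cm = mL²/12 = 1.18 × 1.25²/12 = 0.1536 kg·m²; I = I_cm + md² = 0.1536 + 1.18 × 0.4810² = 0.4267 kg·m².
T = 2π√(0.4267/(1.18 × 9.80 × 0.4810)) = 1.74 s.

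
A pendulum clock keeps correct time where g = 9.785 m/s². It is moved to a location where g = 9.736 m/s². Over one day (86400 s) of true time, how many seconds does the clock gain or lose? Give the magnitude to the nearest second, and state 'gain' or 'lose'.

lose 217 s

The clock's period scales as T ∝ 1/√g, so T'/T = √(9.785/9.736) = 1.00251.
In 86400 s of true time the clock registers 86400/1.00251 = 86183.4 s, so it loses 217 s.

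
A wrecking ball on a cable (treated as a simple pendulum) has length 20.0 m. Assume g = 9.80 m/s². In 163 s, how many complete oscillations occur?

18

T = 2π√(L/g) = 2π√(20.0/9.80) = 8.976 s.
Number of complete oscillations = ⌊163/8.976⌋ = ⌊18.16⌋ = 18.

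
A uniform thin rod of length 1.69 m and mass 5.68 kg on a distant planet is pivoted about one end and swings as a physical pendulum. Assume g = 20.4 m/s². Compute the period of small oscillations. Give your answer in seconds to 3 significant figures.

For a physical pendulum T = 2π√(I/(mgd)), with d = 0.8450 m from pivot to centre of mass.
I_cm = mL²/12 = 5.68 × 1.69²/12 = 1.352 kg·m²; I = I_cm + md² = 1.352 + 5.68 × 0.8450² = 5.408 kg·m².
T = 2π√(5.408/(5.68 × 20.4 × 0.8450)) = 1.48 s.

1.48 s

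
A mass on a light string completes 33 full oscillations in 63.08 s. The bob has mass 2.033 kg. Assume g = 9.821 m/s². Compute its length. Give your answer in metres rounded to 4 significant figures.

T = 63.08/33 = 1.9115 s.
From T = 2π√(L/g), L = gT²/(4π²) = 9.821 × 1.9115²/(4π²) = 0.9090 m.

0.9090 m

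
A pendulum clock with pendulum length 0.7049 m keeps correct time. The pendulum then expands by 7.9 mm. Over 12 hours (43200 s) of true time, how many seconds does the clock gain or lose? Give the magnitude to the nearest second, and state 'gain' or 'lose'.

T ∝ √L, so T'/T = √(0.71280/0.7049) = 1.00559.
In 43200 s of true time the clock registers 43200/1.00559 = 42959.9 s, so it loses 240 s.

lose 240 s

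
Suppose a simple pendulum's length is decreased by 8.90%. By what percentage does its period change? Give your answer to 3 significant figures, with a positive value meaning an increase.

-4.55%

T ∝ √L, so T'/T = √(0.9110) = 0.9545.
Percentage change in T = (0.9545 − 1) × 100% = -4.55%.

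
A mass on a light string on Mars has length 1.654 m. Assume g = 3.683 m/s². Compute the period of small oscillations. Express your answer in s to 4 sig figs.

4.211 s

T = 2π√(L/g) = 2π√(1.654/3.683) = 2π × 0.67014 = 4.211 s.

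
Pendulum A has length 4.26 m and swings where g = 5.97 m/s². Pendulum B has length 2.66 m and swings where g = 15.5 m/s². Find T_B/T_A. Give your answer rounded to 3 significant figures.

0.490

T = 2π√(L/g), so T_B/T_A = √((L_B/g_B)/(L_A/g_A)) = √((2.66/15.5)/(4.26/5.97)) = 0.490.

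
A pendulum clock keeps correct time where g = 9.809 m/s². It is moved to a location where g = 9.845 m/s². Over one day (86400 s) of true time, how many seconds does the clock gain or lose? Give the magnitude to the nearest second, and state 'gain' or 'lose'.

The clock's period scales as T ∝ 1/√g, so T'/T = √(9.809/9.845) = 0.998170.
In 86400 s of true time the clock registers 86400/0.998170 = 86558.4 s, so it gains 158 s.

gain 158 s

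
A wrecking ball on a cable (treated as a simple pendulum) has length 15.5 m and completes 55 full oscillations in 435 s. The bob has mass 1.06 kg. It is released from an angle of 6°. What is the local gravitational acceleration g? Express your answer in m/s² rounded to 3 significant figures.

9.78 m/s²

T = 435/55 = 7.909 s.
From T = 2π√(L/g), g = 4π²L/T² = 4π² × 15.5/7.909² = 9.78 m/s².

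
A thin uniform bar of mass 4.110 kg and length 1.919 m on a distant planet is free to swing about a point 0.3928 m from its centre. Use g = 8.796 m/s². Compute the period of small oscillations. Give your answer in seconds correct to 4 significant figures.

For a physical pendulum T = 2π√(I/(mgd)), with d = 0.39280 m from pivot to centre of mass.
I_cm = mL²/12 = 4.110 × 1.919²/12 = 1.2613 kg·m²; I = I_cm + md² = 1.2613 + 4.110 × 0.39280² = 1.8954 kg·m².
T = 2π√(1.8954/(4.110 × 8.796 × 0.39280)) = 2.296 s.

2.296 s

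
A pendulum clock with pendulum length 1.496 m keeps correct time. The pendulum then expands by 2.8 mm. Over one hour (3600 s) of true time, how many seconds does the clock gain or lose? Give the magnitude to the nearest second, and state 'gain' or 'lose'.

lose 3 s

T ∝ √L, so T'/T = √(1.49880/1.496) = 1.00094.
In 3600 s of true time the clock registers 3600/1.00094 = 3596.6 s, so it loses 3 s.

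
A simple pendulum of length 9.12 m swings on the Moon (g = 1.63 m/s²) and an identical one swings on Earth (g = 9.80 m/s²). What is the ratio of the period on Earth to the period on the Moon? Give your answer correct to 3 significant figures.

0.408

T ∝ 1/√g, so T₂/T₁ = √(g₁/g₂) = √(1.63/9.80) = 0.408.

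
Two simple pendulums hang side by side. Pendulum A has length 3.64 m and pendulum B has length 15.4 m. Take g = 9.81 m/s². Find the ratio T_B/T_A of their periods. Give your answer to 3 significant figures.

2.06

T ∝ √L, so T_B/T_A = √(L_B/L_A) = √(15.4/3.64) = 2.06.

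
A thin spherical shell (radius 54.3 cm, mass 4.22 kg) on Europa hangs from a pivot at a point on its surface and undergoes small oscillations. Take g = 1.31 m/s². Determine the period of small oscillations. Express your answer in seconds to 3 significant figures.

5.22 s

I_cm = (2/3)mr² = 0.8295 kg·m². The pivot is at distance d = 0.543 m from the centre of mass.
By the parallel-axis theorem, I = I_cm + md² = 0.8295 + 1.244 = 2.074 kg·m².
T = 2π√(I/(mgd)) = 2π√(2.074/(4.22 × 1.31 × 0.543)) = 5.22 s.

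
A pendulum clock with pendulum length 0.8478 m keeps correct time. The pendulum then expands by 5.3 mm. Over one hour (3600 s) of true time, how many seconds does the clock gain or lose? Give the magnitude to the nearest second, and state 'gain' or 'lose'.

T ∝ √L, so T'/T = √(0.85310/0.8478) = 1.00312.
In 3600 s of true time the clock registers 3600/1.00312 = 3588.8 s, so it loses 11 s.

lose 11 s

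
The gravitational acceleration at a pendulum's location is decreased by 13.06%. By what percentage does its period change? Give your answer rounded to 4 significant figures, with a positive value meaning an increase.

T ∝ 1/√g, so T'/T = 1/√(0.86940) = 1.0725.
Percentage change in T = (1.0725 − 1) × 100% = 7.248%.

7.248%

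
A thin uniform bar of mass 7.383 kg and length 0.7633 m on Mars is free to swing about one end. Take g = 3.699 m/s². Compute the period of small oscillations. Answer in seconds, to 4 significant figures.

2.330 s

For a physical pendulum T = 2π√(I/(mgd)), with d = 0.38165 m from pivot to centre of mass.
I_cm = mL²/12 = 7.383 × 0.7633²/12 = 0.35846 kg·m²; I = I_cm + md² = 0.35846 + 7.383 × 0.38165² = 1.4338 kg·m².
T = 2π√(1.4338/(7.383 × 3.699 × 0.38165)) = 2.330 s.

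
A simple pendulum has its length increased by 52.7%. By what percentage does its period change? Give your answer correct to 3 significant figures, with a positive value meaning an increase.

T ∝ √L, so T'/T = √(1.527) = 1.236.
Percentage change in T = (1.236 − 1) × 100% = 23.6%.

23.6%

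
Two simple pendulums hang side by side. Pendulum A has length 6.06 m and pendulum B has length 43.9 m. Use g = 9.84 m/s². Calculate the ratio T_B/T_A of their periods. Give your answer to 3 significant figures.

2.69

T ∝ √L, so T_B/T_A = √(L_B/L_A) = √(43.9/6.06) = 2.69.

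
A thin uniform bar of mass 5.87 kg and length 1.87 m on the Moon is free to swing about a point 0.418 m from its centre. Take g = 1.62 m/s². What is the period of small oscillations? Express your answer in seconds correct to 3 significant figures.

5.21 s

For a physical pendulum T = 2π√(I/(mgd)), with d = 0.4180 m from pivot to centre of mass.
I_cm = mL²/12 = 5.87 × 1.87²/12 = 1.711 kg·m²; I = I_cm + md² = 1.711 + 5.87 × 0.4180² = 2.736 kg·m².
T = 2π√(2.736/(5.87 × 1.62 × 0.4180)) = 5.21 s.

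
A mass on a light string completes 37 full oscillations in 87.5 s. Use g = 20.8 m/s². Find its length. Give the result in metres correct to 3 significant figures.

T = 87.5/37 = 2.365 s.
From T = 2π√(L/g), L = gT²/(4π²) = 20.8 × 2.365²/(4π²) = 2.95 m.

2.95 m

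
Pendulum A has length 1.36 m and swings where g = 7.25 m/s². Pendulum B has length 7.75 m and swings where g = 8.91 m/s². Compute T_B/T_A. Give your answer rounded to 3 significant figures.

T = 2π√(L/g), so T_B/T_A = √((L_B/g_B)/(L_A/g_A)) = √((7.75/8.91)/(1.36/7.25)) = 2.15.

2.15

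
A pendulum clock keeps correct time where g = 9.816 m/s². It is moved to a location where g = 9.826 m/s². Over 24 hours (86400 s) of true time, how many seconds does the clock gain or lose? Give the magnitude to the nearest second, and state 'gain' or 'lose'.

The clock's period scales as T ∝ 1/√g, so T'/T = √(9.816/9.826) = 0.999491.
In 86400 s of true time the clock registers 86400/0.999491 = 86444.0 s, so it gains 44 s.

gain 44 s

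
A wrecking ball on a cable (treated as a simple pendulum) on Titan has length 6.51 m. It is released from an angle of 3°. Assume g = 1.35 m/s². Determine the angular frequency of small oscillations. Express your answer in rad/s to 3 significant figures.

0.455 rad/s

ω = √(g/L) = √(1.35/6.51) = 0.455 rad/s.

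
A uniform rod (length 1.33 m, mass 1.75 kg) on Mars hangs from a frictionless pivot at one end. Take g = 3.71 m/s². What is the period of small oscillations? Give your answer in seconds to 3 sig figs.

3.07 s

For a physical pendulum T = 2π√(I/(mgd)), with d = 0.6650 m from pivot to centre of mass.
I_cm = mL²/12 = 1.75 × 1.33²/12 = 0.2580 kg·m²; I = I_cm + md² = 0.2580 + 1.75 × 0.6650² = 1.032 kg·m².
T = 2π√(1.032/(1.75 × 3.71 × 0.6650)) = 3.07 s.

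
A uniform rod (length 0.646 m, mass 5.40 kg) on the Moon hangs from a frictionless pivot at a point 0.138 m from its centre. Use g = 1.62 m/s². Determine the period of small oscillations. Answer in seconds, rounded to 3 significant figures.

For a physical pendulum T = 2π√(I/(mgd)), with d = 0.1380 m from pivot to centre of mass.
I_cm = mL²/12 = 5.40 × 0.646²/12 = 0.1878 kg·m²; I = I_cm + md² = 0.1878 + 5.40 × 0.1380² = 0.2906 kg·m².
T = 2π√(0.2906/(5.40 × 1.62 × 0.1380)) = 3.08 s.

3.08 s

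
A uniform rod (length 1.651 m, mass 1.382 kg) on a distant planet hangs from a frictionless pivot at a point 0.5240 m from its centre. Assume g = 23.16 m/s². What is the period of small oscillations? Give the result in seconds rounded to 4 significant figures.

1.278 s

For a physical pendulum T = 2π√(I/(mgd)), with d = 0.52400 m from pivot to centre of mass.
I_cm = mL²/12 = 1.382 × 1.651²/12 = 0.31392 kg·m²; I = I_cm + md² = 0.31392 + 1.382 × 0.52400² = 0.69339 kg·m².
T = 2π√(0.69339/(1.382 × 23.16 × 0.52400)) = 1.278 s.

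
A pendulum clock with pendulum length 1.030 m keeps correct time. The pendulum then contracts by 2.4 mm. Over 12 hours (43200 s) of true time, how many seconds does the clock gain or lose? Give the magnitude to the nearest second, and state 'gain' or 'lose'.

T ∝ √L, so T'/T = √(1.02760/1.030) = 0.998834.
In 43200 s of true time the clock registers 43200/0.998834 = 43250.4 s, so it gains 50 s.

gain 50 s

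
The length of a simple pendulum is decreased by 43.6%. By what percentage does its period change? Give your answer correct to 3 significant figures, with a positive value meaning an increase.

-24.9%

T ∝ √L, so T'/T = √(0.5640) = 0.7510.
Percentage change in T = (0.7510 − 1) × 100% = -24.9%.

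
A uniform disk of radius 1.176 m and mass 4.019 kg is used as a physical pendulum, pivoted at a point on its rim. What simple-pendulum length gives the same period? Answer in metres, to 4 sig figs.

The equivalent simple-pendulum length is L_eq = I/(md), where I is about the pivot and d = 1.1760 m.
I_cm = ½mR² = 2.7791 kg·m², so I = I_cm + md² = 2.7791 + 5.5582 = 8.3373 kg·m².
L_eq = 8.3373/(4.019 × 1.1760) = 1.764 m.

1.764 m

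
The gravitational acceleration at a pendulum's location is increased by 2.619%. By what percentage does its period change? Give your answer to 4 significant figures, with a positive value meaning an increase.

-1.284%

T ∝ 1/√g, so T'/T = 1/√(1.0262) = 0.98716.
Percentage change in T = (0.98716 − 1) × 100% = -1.284%.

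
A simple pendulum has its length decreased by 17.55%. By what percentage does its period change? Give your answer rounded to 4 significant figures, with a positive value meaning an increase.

T ∝ √L, so T'/T = √(0.82450) = 0.90802.
Percentage change in T = (0.90802 − 1) × 100% = -9.198%.

-9.198%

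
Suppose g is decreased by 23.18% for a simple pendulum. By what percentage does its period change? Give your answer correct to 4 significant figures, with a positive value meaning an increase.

14.09%

T ∝ 1/√g, so T'/T = 1/√(0.76820) = 1.1409.
Percentage change in T = (1.1409 − 1) × 100% = 14.09%.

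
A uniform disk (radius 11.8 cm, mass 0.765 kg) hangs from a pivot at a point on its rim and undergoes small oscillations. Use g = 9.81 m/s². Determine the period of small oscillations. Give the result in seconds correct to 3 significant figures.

I_cm = ½mr² = 0.005326 kg·m². The pivot is at distance d = 0.118 m from the centre of mass.
By the parallel-axis theorem, I = I_cm + md² = 0.005326 + 0.01065 = 0.01598 kg·m².
T = 2π√(I/(mgd)) = 2π√(0.01598/(0.765 × 9.81 × 0.118)) = 0.844 s.

0.844 s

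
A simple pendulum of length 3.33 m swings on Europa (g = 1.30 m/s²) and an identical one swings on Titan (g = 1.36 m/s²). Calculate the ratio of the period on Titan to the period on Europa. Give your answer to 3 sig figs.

T ∝ 1/√g, so T₂/T₁ = √(g₁/g₂) = √(1.30/1.36) = 0.978.

0.978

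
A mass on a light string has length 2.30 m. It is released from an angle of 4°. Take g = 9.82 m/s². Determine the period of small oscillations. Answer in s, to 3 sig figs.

T = 2π√(L/g) = 2π√(2.30/9.82) = 2π × 0.4840 = 3.04 s.

3.04 s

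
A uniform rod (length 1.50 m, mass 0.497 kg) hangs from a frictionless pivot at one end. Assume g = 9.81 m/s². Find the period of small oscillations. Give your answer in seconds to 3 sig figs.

2.01 s

For a physical pendulum T = 2π√(I/(mgd)), with d = 0.7500 m from pivot to centre of mass.
I_cm = mL²/12 = 0.497 × 1.50²/12 = 0.09319 kg·m²; I = I_cm + md² = 0.09319 + 0.497 × 0.7500² = 0.3727 kg·m².
T = 2π√(0.3727/(0.497 × 9.81 × 0.7500)) = 2.01 s.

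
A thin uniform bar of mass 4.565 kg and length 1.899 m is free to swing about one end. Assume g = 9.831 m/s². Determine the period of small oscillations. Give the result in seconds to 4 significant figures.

For a physical pendulum T = 2π√(I/(mgd)), with d = 0.94950 m from pivot to centre of mass.
I_cm = mL²/12 = 4.565 × 1.899²/12 = 1.3719 kg·m²; I = I_cm + md² = 1.3719 + 4.565 × 0.94950² = 5.4874 kg·m².
T = 2π√(5.4874/(4.565 × 9.831 × 0.94950)) = 2.255 s.

2.255 s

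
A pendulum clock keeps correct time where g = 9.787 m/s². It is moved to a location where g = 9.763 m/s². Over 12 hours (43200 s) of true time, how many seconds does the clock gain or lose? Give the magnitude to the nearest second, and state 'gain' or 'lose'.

lose 53 s

The clock's period scales as T ∝ 1/√g, so T'/T = √(9.787/9.763) = 1.00123.
In 43200 s of true time the clock registers 43200/1.00123 = 43147.0 s, so it loses 53 s.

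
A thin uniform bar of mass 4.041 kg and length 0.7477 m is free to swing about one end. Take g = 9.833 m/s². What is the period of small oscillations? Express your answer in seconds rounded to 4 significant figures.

For a physical pendulum T = 2π√(I/(mgd)), with d = 0.37385 m from pivot to centre of mass.
I_cm = mL²/12 = 4.041 × 0.7477²/12 = 0.18826 kg·m²; I = I_cm + md² = 0.18826 + 4.041 × 0.37385² = 0.75305 kg·m².
T = 2π√(0.75305/(4.041 × 9.833 × 0.37385)) = 1.415 s.

1.415 s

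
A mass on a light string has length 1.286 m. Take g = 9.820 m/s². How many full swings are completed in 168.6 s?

T = 2π√(L/g) = 2π√(1.286/9.820) = 2.2738 s.
Number of complete oscillations = ⌊168.6/2.2738⌋ = ⌊74.150⌋ = 74.

74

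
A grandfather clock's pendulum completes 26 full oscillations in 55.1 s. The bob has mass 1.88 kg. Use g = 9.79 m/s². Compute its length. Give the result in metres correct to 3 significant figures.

1.11 m

T = 55.1/26 = 2.119 s.
From T = 2π√(L/g), L = gT²/(4π²) = 9.79 × 2.119²/(4π²) = 1.11 m.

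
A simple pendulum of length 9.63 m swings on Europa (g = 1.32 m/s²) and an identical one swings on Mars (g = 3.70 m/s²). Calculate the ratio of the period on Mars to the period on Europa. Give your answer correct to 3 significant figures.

0.597

T ∝ 1/√g, so T₂/T₁ = √(g₁/g₂) = √(1.32/3.70) = 0.597.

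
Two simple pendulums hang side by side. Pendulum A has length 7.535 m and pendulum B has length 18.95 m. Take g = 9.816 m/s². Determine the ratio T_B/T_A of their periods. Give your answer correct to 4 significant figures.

T ∝ √L, so T_B/T_A = √(L_B/L_A) = √(18.95/7.535) = 1.586.

1.586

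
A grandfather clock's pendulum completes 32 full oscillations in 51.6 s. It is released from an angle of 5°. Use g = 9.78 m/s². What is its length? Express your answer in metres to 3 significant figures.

T = 51.6/32 = 1.613 s.
From T = 2π√(L/g), L = gT²/(4π²) = 9.78 × 1.613²/(4π²) = 0.644 m.

0.644 m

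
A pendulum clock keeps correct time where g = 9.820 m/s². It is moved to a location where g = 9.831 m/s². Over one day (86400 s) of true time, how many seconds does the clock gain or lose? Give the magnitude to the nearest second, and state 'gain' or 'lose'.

The clock's period scales as T ∝ 1/√g, so T'/T = √(9.820/9.831) = 0.999440.
In 86400 s of true time the clock registers 86400/0.999440 = 86448.4 s, so it gains 48 s.

gain 48 s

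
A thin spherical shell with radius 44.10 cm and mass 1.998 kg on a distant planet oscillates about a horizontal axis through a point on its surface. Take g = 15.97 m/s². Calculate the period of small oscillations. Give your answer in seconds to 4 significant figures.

1.348 s

I_cm = (2/3)mr² = 0.25905 kg·m². The pivot is at distance d = 0.4410 m from the centre of mass.
By the parallel-axis theorem, I = I_cm + md² = 0.25905 + 0.38857 = 0.64762 kg·m².
T = 2π√(I/(mgd)) = 2π√(0.64762/(1.998 × 15.97 × 0.4410)) = 1.348 s.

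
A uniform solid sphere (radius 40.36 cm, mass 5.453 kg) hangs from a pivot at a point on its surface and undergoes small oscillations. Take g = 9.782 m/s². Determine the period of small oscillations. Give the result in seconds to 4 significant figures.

1.510 s

I_cm = (2/5)mr² = 0.35530 kg·m². The pivot is at distance d = 0.4036 m from the centre of mass.
By the parallel-axis theorem, I = I_cm + md² = 0.35530 + 0.88826 = 1.2436 kg·m².
T = 2π√(I/(mgd)) = 2π√(1.2436/(5.453 × 9.782 × 0.4036)) = 1.510 s.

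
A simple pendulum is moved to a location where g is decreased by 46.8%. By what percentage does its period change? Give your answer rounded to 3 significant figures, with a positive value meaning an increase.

37.1%

T ∝ 1/√g, so T'/T = 1/√(0.5320) = 1.371.
Percentage change in T = (1.371 − 1) × 100% = 37.1%.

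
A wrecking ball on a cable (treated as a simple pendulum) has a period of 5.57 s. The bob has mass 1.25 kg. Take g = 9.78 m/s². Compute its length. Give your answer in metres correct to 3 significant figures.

7.69 m

From T = 2π√(L/g), L = gT²/(4π²) = 9.78 × 5.570²/(4π²) = 7.69 m.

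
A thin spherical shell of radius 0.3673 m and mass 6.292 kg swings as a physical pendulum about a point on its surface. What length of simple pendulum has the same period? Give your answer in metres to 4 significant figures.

The equivalent simple-pendulum length is L_eq = I/(md), where I is about the pivot and d = 0.36730 m.
I_cm = (2/3)mR² = 0.56590 kg·m², so I = I_cm + md² = 0.56590 + 0.84885 = 1.4147 kg·m².
L_eq = 1.4147/(6.292 × 0.36730) = 0.6122 m.

0.6122 m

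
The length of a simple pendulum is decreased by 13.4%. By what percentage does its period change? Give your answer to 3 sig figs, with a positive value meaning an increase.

T ∝ √L, so T'/T = √(0.8660) = 0.9306.
Percentage change in T = (0.9306 − 1) × 100% = -6.94%.

-6.94%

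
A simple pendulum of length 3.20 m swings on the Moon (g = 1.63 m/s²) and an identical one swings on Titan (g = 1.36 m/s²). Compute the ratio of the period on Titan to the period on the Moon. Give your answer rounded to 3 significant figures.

T ∝ 1/√g, so T₂/T₁ = √(g₁/g₂) = √(1.63/1.36) = 1.09.

1.09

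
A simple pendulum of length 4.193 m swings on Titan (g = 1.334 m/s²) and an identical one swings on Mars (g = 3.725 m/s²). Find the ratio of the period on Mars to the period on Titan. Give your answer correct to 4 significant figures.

T ∝ 1/√g, so T₂/T₁ = √(g₁/g₂) = √(1.334/3.725) = 0.5984.

0.5984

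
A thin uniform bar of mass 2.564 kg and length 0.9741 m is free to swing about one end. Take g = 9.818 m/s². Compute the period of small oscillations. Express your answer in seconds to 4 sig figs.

For a physical pendulum T = 2π√(I/(mgd)), with d = 0.48705 m from pivot to centre of mass.
I_cm = mL²/12 = 2.564 × 0.9741²/12 = 0.20274 kg·m²; I = I_cm + md² = 0.20274 + 2.564 × 0.48705² = 0.81097 kg·m².
T = 2π√(0.81097/(2.564 × 9.818 × 0.48705)) = 1.616 s.

1.616 s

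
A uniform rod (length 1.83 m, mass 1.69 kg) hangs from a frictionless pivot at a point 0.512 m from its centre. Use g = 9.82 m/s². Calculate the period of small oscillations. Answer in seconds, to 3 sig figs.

For a physical pendulum T = 2π√(I/(mgd)), with d = 0.5120 m from pivot to centre of mass.
I_cm = mL²/12 = 1.69 × 1.83²/12 = 0.4716 kg·m²; I = I_cm + md² = 0.4716 + 1.69 × 0.5120² = 0.9147 kg·m².
T = 2π√(0.9147/(1.69 × 9.82 × 0.5120)) = 2.06 s.

2.06 s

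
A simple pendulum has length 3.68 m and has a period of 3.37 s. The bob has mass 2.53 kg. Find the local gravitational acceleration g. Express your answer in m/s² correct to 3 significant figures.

12.8 m/s²

From T = 2π√(L/g), g = 4π²L/T² = 4π² × 3.68/3.370² = 12.8 m/s².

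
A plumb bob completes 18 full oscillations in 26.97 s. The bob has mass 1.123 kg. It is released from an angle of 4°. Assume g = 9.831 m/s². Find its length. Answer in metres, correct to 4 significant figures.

0.5591 m

T = 26.97/18 = 1.4983 s.
From T = 2π√(L/g), L = gT²/(4π²) = 9.831 × 1.4983²/(4π²) = 0.5591 m.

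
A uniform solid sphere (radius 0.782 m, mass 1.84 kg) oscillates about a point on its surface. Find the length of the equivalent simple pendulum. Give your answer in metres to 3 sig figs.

1.09 m

The equivalent simple-pendulum length is L_eq = I/(md), where I is about the pivot and d = 0.7820 m.
I_cm = (2/5)mR² = 0.4501 kg·m², so I = I_cm + md² = 0.4501 + 1.125 = 1.575 kg·m².
L_eq = 1.575/(1.84 × 0.7820) = 1.09 m.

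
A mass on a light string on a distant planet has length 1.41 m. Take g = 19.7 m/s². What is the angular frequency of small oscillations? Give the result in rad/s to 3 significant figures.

ω = √(g/L) = √(19.7/1.41) = 3.74 rad/s.

3.74 rad/s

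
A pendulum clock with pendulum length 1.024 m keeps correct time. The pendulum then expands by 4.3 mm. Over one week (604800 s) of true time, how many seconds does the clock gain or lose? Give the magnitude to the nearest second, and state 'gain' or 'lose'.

T ∝ √L, so T'/T = √(1.02830/1.024) = 1.00210.
In 604800 s of true time the clock registers 604800/1.00210 = 603534.1 s, so it loses 1266 s.

lose 1266 s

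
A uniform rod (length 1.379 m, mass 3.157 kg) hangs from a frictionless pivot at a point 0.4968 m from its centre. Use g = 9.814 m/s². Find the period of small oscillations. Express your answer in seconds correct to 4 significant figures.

For a physical pendulum T = 2π√(I/(mgd)), with d = 0.49680 m from pivot to centre of mass.
I_cm = mL²/12 = 3.157 × 1.379²/12 = 0.50029 kg·m²; I = I_cm + md² = 0.50029 + 3.157 × 0.49680² = 1.2795 kg·m².
T = 2π√(1.2795/(3.157 × 9.814 × 0.49680)) = 1.812 s.

1.812 s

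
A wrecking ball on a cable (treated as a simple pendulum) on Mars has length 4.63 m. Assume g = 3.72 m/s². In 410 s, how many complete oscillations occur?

T = 2π√(L/g) = 2π√(4.63/3.72) = 7.010 s.
Number of complete oscillations = ⌊410/7.010⌋ = ⌊58.49⌋ = 58.

58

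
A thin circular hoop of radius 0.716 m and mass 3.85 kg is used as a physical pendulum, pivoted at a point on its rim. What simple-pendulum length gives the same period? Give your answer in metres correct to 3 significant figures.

1.43 m

The equivalent simple-pendulum length is L_eq = I/(md), where I is about the pivot and d = 0.7160 m.
I_cm = mR² = 1.974 kg·m², so I = I_cm + md² = 1.974 + 1.974 = 3.947 kg·m².
L_eq = 3.947/(3.85 × 0.7160) = 1.43 m.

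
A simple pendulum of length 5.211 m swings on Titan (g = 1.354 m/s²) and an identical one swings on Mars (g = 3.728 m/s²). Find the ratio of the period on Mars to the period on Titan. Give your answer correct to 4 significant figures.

T ∝ 1/√g, so T₂/T₁ = √(g₁/g₂) = √(1.354/3.728) = 0.6027.

0.6027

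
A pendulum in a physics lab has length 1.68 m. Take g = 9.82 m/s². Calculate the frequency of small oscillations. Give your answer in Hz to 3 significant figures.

0.385 Hz

T = 2π√(L/g) = 2π√(1.68/9.82) = 2.599 s, so f = 1/T = 0.385 Hz.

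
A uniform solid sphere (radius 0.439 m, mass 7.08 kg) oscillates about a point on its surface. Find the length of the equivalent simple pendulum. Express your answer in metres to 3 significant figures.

The equivalent simple-pendulum length is L_eq = I/(md), where I is about the pivot and d = 0.4390 m.
I_cm = (2/5)mR² = 0.5458 kg·m², so I = I_cm + md² = 0.5458 + 1.364 = 1.910 kg·m².
L_eq = 1.910/(7.08 × 0.4390) = 0.615 m.

0.615 m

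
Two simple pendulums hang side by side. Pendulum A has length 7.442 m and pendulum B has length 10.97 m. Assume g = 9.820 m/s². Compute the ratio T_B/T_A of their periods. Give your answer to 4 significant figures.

T ∝ √L, so T_B/T_A = √(L_B/L_A) = √(10.97/7.442) = 1.214.

1.214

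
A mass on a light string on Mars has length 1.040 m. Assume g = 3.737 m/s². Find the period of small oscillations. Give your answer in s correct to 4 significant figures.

T = 2π√(L/g) = 2π√(1.040/3.737) = 2π × 0.52754 = 3.315 s.

3.315 s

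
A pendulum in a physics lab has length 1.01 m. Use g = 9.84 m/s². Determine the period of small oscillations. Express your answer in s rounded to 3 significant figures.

2.01 s

T = 2π√(L/g) = 2π√(1.01/9.84) = 2π × 0.3204 = 2.01 s.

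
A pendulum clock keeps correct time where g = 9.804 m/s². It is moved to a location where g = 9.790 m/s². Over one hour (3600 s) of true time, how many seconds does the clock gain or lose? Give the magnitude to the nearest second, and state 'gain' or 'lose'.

The clock's period scales as T ∝ 1/√g, so T'/T = √(9.804/9.790) = 1.00071.
In 3600 s of true time the clock registers 3600/1.00071 = 3597.4 s, so it loses 3 s.

lose 3 s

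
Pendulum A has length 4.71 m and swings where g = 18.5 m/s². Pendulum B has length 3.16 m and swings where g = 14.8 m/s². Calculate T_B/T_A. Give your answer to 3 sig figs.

T = 2π√(L/g), so T_B/T_A = √((L_B/g_B)/(L_A/g_A)) = √((3.16/14.8)/(4.71/18.5)) = 0.916.

0.916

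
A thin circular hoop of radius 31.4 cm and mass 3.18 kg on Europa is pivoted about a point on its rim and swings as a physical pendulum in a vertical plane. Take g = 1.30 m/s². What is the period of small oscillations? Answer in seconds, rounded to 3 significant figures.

I_cm = mr² = 0.3135 kg·m². The pivot is at distance d = 0.314 m from the centre of mass.
By the parallel-axis theorem, I = I_cm + md² = 0.3135 + 0.3135 = 0.6271 kg·m².
T = 2π√(I/(mgd)) = 2π√(0.6271/(3.18 × 1.30 × 0.314)) = 4.37 s.

4.37 s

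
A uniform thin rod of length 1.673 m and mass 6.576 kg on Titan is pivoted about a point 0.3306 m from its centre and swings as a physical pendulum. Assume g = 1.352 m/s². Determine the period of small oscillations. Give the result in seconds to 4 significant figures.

5.500 s

For a physical pendulum T = 2π√(I/(mgd)), with d = 0.33060 m from pivot to centre of mass.
I_cm = mL²/12 = 6.576 × 1.673²/12 = 1.5338 kg·m²; I = I_cm + md² = 1.5338 + 6.576 × 0.33060² = 2.2525 kg·m².
T = 2π√(2.2525/(6.576 × 1.352 × 0.33060)) = 5.500 s.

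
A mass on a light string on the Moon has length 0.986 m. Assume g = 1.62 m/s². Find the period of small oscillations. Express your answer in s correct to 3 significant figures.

T = 2π√(L/g) = 2π√(0.986/1.62) = 2π × 0.7802 = 4.90 s.

4.90 s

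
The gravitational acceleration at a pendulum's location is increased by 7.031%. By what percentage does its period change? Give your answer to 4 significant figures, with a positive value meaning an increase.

-3.340%

T ∝ 1/√g, so T'/T = 1/√(1.0703) = 0.96660.
Percentage change in T = (0.96660 − 1) × 100% = -3.340%.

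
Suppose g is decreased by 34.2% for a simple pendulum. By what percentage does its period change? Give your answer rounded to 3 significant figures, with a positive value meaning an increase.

T ∝ 1/√g, so T'/T = 1/√(0.6580) = 1.233.
Percentage change in T = (1.233 − 1) × 100% = 23.3%.

23.3%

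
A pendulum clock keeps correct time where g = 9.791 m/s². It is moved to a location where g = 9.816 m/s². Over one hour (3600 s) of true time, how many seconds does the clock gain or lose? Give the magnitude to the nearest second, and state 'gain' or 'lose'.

gain 5 s

The clock's period scales as T ∝ 1/√g, so T'/T = √(9.791/9.816) = 0.998726.
In 3600 s of true time the clock registers 3600/0.998726 = 3604.6 s, so it gains 5 s.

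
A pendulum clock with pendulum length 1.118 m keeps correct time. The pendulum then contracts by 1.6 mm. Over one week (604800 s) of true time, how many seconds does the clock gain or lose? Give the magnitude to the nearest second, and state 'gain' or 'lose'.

gain 433 s

T ∝ √L, so T'/T = √(1.11640/1.118) = 0.999284.
In 604800 s of true time the clock registers 604800/0.999284 = 605233.2 s, so it gains 433 s.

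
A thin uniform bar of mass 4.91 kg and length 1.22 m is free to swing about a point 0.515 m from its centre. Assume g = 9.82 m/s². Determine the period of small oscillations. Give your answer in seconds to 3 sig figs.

1.74 s

For a physical pendulum T = 2π√(I/(mgd)), with d = 0.5150 m from pivot to centre of mass.
I_cm = mL²/12 = 4.91 × 1.22²/12 = 0.6090 kg·m²; I = I_cm + md² = 0.6090 + 4.91 × 0.5150² = 1.911 kg·m².
T = 2π√(1.911/(4.91 × 9.82 × 0.5150)) = 1.74 s.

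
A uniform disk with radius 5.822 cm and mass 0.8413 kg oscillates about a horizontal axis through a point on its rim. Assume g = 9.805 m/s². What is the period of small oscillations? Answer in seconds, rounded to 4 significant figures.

0.5930 s

I_cm = ½mr² = 0.0014258 kg·m². The pivot is at distance d = 0.05822 m from the centre of mass.
By the parallel-axis theorem, I = I_cm + md² = 0.0014258 + 0.0028516 = 0.0042775 kg·m².
T = 2π√(I/(mgd)) = 2π√(0.0042775/(0.8413 × 9.805 × 0.05822)) = 0.5930 s.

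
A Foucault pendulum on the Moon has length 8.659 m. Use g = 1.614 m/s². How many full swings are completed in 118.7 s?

T = 2π√(L/g) = 2π√(8.659/1.614) = 14.553 s.
Number of complete oscillations = ⌊118.7/14.553⌋ = ⌊8.1562⌋ = 8.

8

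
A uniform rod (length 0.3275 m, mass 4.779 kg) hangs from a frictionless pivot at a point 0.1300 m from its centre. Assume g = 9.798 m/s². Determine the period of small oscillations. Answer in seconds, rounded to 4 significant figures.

For a physical pendulum T = 2π√(I/(mgd)), with d = 0.13000 m from pivot to centre of mass.
I_cm = mL²/12 = 4.779 × 0.3275²/12 = 0.042715 kg·m²; I = I_cm + md² = 0.042715 + 4.779 × 0.13000² = 0.12348 kg·m².
T = 2π√(0.12348/(4.779 × 9.798 × 0.13000)) = 0.8949 s.

0.8949 s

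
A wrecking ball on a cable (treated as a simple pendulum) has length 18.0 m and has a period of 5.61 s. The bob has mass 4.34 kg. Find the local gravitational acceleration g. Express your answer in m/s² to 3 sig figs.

22.6 m/s²

From T = 2π√(L/g), g = 4π²L/T² = 4π² × 18.0/5.610² = 22.6 m/s².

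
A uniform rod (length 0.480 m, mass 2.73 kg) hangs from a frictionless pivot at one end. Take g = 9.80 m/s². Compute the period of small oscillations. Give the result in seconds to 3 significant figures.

1.14 s

For a physical pendulum T = 2π√(I/(mgd)), with d = 0.2400 m from pivot to centre of mass.
I_cm = mL²/12 = 2.73 × 0.480²/12 = 0.05242 kg·m²; I = I_cm + md² = 0.05242 + 2.73 × 0.2400² = 0.2097 kg·m².
T = 2π√(0.2097/(2.73 × 9.80 × 0.2400)) = 1.14 s.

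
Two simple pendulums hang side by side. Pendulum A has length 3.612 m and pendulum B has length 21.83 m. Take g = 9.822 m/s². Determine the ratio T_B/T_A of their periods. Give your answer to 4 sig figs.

T ∝ √L, so T_B/T_A = √(L_B/L_A) = √(21.83/3.612) = 2.458.

2.458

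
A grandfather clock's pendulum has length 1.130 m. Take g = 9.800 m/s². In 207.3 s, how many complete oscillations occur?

97

T = 2π√(L/g) = 2π√(1.130/9.800) = 2.1336 s.
Number of complete oscillations = ⌊207.3/2.1336⌋ = ⌊97.161⌋ = 97.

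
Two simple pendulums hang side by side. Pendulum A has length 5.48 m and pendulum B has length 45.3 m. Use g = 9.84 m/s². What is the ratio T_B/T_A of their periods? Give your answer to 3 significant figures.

T ∝ √L, so T_B/T_A = √(L_B/L_A) = √(45.3/5.48) = 2.88.

2.88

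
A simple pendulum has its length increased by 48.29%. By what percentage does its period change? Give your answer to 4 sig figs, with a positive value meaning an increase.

21.77%

T ∝ √L, so T'/T = √(1.4829) = 1.2177.
Percentage change in T = (1.2177 − 1) × 100% = 21.77%.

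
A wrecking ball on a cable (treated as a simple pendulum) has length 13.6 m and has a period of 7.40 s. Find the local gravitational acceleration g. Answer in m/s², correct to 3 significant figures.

From T = 2π√(L/g), g = 4π²L/T² = 4π² × 13.6/7.400² = 9.80 m/s².

9.80 m/s²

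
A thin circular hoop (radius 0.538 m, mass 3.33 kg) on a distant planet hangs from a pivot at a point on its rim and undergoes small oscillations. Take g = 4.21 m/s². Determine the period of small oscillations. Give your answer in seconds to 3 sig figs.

3.18 s

I_cm = mr² = 0.9638 kg·m². The pivot is at distance d = 0.538 m from the centre of mass.
By the parallel-axis theorem, I = I_cm + md² = 0.9638 + 0.9638 = 1.928 kg·m².
T = 2π√(I/(mgd)) = 2π√(1.928/(3.33 × 4.21 × 0.538)) = 3.18 s.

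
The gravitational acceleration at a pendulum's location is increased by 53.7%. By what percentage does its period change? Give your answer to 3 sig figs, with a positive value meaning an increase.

T ∝ 1/√g, so T'/T = 1/√(1.537) = 0.8066.
Percentage change in T = (0.8066 − 1) × 100% = -19.3%.

-19.3%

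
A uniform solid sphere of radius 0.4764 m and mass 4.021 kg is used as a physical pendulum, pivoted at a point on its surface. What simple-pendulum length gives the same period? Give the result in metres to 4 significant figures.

The equivalent simple-pendulum length is L_eq = I/(md), where I is about the pivot and d = 0.47640 m.
I_cm = (2/5)mR² = 0.36504 kg·m², so I = I_cm + md² = 0.36504 + 0.91259 = 1.2776 kg·m².
L_eq = 1.2776/(4.021 × 0.47640) = 0.6670 m.

0.6670 m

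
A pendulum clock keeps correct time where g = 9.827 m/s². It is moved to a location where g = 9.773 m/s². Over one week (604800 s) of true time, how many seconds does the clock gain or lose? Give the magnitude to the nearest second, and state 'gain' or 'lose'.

The clock's period scales as T ∝ 1/√g, so T'/T = √(9.827/9.773) = 1.00276.
In 604800 s of true time the clock registers 604800/1.00276 = 603136.0 s, so it loses 1664 s.

lose 1664 s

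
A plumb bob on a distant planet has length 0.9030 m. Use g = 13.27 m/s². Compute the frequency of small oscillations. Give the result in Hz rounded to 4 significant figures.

T = 2π√(L/g) = 2π√(0.9030/13.27) = 1.6390 s, so f = 1/T = 0.6101 Hz.

0.6101 Hz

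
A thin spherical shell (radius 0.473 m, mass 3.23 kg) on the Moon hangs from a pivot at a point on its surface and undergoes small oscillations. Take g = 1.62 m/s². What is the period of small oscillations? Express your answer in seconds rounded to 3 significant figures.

I_cm = (2/3)mr² = 0.4818 kg·m². The pivot is at distance d = 0.473 m from the centre of mass.
By the parallel-axis theorem, I = I_cm + md² = 0.4818 + 0.7226 = 1.204 kg·m².
T = 2π√(I/(mgd)) = 2π√(1.204/(3.23 × 1.62 × 0.473)) = 4.38 s.

4.38 s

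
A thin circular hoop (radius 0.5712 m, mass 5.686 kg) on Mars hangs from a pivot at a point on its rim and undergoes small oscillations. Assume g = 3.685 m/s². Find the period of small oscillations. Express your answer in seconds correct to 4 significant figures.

3.498 s

I_cm = mr² = 1.8552 kg·m². The pivot is at distance d = 0.5712 m from the centre of mass.
By the parallel-axis theorem, I = I_cm + md² = 1.8552 + 1.8552 = 3.7103 kg·m².
T = 2π√(I/(mgd)) = 2π√(3.7103/(5.686 × 3.685 × 0.5712)) = 3.498 s.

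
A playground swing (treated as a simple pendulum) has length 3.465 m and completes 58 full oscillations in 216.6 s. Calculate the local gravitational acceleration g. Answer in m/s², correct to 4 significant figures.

9.808 m/s²

T = 216.6/58 = 3.7345 s.
From T = 2π√(L/g), g = 4π²L/T² = 4π² × 3.465/3.7345² = 9.808 m/s².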